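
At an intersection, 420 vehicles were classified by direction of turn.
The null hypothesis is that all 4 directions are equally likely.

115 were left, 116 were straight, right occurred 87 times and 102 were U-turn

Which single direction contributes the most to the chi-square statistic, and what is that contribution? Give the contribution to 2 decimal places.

Expected count for each of the 4 categories: 420/4 = 105.
left: (115 − 105)²/105 = 100/105 = 0.952
straight: (116 − 105)²/105 = 121/105 = 1.152
right: (87 − 105)²/105 = 324/105 = 3.086
U-turn: (102 − 105)²/105 = 9/105 = 0.086
The largest term is for right: 3.09.

right, 3.09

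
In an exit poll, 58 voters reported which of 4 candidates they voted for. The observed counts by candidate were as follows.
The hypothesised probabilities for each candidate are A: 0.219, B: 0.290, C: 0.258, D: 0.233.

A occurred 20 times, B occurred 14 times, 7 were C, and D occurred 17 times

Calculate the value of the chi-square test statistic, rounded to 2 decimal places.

9.80

Expected counts E_i = n·p_i: 58×0.219 = 12.702, 58×0.290 = 16.82, 58×0.258 = 14.964, 58×0.233 = 13.514.
χ² = (20−12.702)²/12.702 + (14−16.82)²/16.82 + (7−14.964)²/14.964 + (17−13.514)²/13.514
   = 4.193 + 0.473 + 4.239 + 0.899
Sum = 9.80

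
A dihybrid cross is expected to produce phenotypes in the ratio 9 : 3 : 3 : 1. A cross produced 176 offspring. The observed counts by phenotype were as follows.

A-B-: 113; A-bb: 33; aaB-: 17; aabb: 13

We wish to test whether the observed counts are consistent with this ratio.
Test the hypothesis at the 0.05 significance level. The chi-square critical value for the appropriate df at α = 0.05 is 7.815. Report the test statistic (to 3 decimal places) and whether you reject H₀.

10.101; reject

Ratio total = 16. Expected counts: 176×9/16 = 99, 176×3/16 = 33, 176×3/16 = 33, 176×1/16 = 11.
cat         O        E   (O−E)²/E
A-B-      113       99     1.9798
A-bb       33       33     0.0000
aaB-       17       33     7.7576
aabb       13       11     0.3636
Sum = 10.101
df = 3. Since 10.101 > 7.815, we reject H₀.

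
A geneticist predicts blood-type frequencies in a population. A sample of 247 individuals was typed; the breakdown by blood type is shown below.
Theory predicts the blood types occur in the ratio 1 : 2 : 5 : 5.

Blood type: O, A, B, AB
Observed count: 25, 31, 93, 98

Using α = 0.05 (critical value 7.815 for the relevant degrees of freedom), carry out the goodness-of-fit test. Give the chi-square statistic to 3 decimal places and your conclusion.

3.321; do not reject

Ratio total = 13. Expected counts: 247×1/13 = 19, 247×2/13 = 38, 247×5/13 = 95, 247×5/13 = 95.
O: (25 − 19)²/19 = 36/19 = 1.8947
A: (31 − 38)²/38 = 49/38 = 1.2895
B: (93 − 95)²/95 = 4/95 = 0.0421
AB: (98 − 95)²/95 = 9/95 = 0.0947
Sum = 3.321
df = 3. Since 3.321 < 7.815, we do not reject H₀.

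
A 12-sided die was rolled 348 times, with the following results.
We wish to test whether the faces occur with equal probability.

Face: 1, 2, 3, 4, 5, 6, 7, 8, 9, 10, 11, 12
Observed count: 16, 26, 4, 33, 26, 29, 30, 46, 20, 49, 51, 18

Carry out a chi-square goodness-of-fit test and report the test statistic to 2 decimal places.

76.00

Under H₀ each category has probability 1/12, so each expected count is 348/12 = 29.
1: (16 − 29)²/29 = 169/29 = 5.828
2: (26 − 29)²/29 = 9/29 = 0.310
3: (4 − 29)²/29 = 625/29 = 21.552
4: (33 − 29)²/29 = 16/29 = 0.552
5: (26 − 29)²/29 = 9/29 = 0.310
6: (29 − 29)²/29 = 0/29 = 0.000
7: (30 − 29)²/29 = 1/29 = 0.034
8: (46 − 29)²/29 = 289/29 = 9.966
9: (20 − 29)²/29 = 81/29 = 2.793
10: (49 − 29)²/29 = 400/29 = 13.793
11: (51 − 29)²/29 = 484/29 = 16.690
12: (18 − 29)²/29 = 121/29 = 4.172
Sum = 76.00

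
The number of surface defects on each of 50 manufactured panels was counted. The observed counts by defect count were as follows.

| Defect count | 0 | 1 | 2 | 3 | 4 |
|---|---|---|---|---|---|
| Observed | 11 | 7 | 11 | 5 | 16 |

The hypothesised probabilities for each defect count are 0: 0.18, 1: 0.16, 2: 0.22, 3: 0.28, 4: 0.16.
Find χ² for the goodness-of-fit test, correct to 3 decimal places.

14.355

Expected counts E_i = n·p_i: 50×0.18 = 9, 50×0.16 = 8, 50×0.22 = 11, 50×0.28 = 14, 50×0.16 = 8.
χ² = (11−9)²/9 + (7−8)²/8 + (11−11)²/11 + (5−14)²/14 + (16−8)²/8
   = 0.4444 + 0.1250 + 0.0000 + 5.7857 + 8.0000
Sum = 14.355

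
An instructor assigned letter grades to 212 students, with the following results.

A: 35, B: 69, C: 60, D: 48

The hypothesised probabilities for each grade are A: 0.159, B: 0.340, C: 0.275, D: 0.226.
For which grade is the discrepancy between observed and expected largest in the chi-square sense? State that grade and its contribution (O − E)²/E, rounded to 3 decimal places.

B, 0.132

Expected counts E_i = n·p_i: 212×0.159 = 33.708, 212×0.340 = 72.08, 212×0.275 = 58.3, 212×0.226 = 47.912.
A: (35 − 33.708)²/33.708 = 1.669264/33.708 = 0.0495
B: (69 − 72.08)²/72.08 = 9.4864/72.08 = 0.1316
C: (60 − 58.3)²/58.3 = 2.89/58.3 = 0.0496
D: (48 − 47.912)²/47.912 = 0.007744/47.912 = 0.0002
The largest term is for B: 0.132.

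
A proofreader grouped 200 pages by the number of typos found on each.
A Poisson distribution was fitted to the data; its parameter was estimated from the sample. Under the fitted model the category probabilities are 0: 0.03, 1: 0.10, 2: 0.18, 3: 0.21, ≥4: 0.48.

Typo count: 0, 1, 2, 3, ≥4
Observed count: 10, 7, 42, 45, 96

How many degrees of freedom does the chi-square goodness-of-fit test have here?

There are k = 5 categories and 1 parameter estimated from the data, so df = 5 − 1 − 1 = 3.

3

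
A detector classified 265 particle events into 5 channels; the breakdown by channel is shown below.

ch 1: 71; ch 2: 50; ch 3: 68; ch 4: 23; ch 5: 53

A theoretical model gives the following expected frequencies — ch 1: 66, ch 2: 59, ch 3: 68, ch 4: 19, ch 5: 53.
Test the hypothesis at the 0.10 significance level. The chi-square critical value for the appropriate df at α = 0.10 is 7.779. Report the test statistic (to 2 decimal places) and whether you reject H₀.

2.59; do not reject

ch 1: (71 − 66)²/66 = 25/66 = 0.379
ch 2: (50 − 59)²/59 = 81/59 = 1.373
ch 3: (68 − 68)²/68 = 0/68 = 0.000
ch 4: (23 − 19)²/19 = 16/19 = 0.842
ch 5: (53 − 53)²/53 = 0/53 = 0.000
Sum = 2.59
df = 4. Since 2.59 < 7.779, we do not reject H₀.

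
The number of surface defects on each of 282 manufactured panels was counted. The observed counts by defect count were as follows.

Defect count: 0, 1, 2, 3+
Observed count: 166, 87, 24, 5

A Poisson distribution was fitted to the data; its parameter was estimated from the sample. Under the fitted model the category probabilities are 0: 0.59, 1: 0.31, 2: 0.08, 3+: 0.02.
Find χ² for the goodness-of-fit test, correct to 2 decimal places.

Expected counts E_i = n·p_i: 282×0.59 = 166.38, 282×0.31 = 87.42, 282×0.08 = 22.56, 282×0.02 = 5.64.
cat         O        E   (O−E)²/E
0         166   166.38      0.001
1          87    87.42      0.002
2          24    22.56      0.092
3+          5     5.64      0.073
Sum = 0.17

0.17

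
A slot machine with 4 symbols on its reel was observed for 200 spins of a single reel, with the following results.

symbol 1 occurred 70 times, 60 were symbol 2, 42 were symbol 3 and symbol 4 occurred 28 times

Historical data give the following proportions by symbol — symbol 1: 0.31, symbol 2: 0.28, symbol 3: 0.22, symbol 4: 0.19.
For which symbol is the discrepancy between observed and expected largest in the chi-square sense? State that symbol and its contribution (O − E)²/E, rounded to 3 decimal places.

Expected counts E_i = n·p_i: 200×0.31 = 62, 200×0.28 = 56, 200×0.22 = 44, 200×0.19 = 38.
symbol 1: (70 − 62)²/62 = 64/62 = 1.0323
symbol 2: (60 − 56)²/56 = 16/56 = 0.2857
symbol 3: (42 − 44)²/44 = 4/44 = 0.0909
symbol 4: (28 − 38)²/38 = 100/38 = 2.6316
The largest term is for symbol 4: 2.632.

symbol 4, 2.632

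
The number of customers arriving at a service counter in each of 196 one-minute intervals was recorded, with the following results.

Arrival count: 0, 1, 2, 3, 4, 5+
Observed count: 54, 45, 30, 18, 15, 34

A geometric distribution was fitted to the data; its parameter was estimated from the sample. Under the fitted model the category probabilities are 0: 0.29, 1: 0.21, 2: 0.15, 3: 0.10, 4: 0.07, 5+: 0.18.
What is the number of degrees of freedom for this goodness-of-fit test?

4

There are k = 6 categories and 1 parameter estimated from the data, so df = 6 − 1 − 1 = 4.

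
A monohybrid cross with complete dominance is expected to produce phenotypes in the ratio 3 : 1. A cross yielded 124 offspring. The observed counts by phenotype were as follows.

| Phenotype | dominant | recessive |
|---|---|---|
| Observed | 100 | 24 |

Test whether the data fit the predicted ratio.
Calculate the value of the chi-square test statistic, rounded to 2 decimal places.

2.11

Ratio total = 4. Expected counts: 124×3/4 = 93, 124×1/4 = 31.
χ² = (100−93)²/93 + (24−31)²/31
   = 0.527 + 1.581
Sum = 2.11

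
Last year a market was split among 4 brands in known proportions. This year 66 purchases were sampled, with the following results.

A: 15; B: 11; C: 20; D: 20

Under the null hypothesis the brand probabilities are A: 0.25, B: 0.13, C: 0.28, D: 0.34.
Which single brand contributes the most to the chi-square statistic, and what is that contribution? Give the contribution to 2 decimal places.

Expected counts E_i = n·p_i: 66×0.25 = 16.5, 66×0.13 = 8.58, 66×0.28 = 18.48, 66×0.34 = 22.44.
A: (15 − 16.5)²/16.5 = 2.25/16.5 = 0.136
B: (11 − 8.58)²/8.58 = 5.8564/8.58 = 0.683
C: (20 − 18.48)²/18.48 = 2.3104/18.48 = 0.125
D: (20 − 22.44)²/22.44 = 5.9536/22.44 = 0.265
The largest term is for B: 0.68.

B, 0.68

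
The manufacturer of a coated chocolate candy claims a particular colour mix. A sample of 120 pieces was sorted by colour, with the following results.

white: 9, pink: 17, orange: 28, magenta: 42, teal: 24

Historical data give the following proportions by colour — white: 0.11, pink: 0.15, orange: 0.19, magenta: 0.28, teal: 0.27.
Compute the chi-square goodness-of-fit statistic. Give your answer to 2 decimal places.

6.86

Expected counts E_i = n·p_i: 120×0.11 = 13.2, 120×0.15 = 18, 120×0.19 = 22.8, 120×0.28 = 33.6, 120×0.27 = 32.4.
χ² = (9−13.2)²/13.2 + (17−18)²/18 + (28−22.8)²/22.8 + (42−33.6)²/33.6 + (24−32.4)²/32.4
   = 1.336 + 0.056 + 1.186 + 2.100 + 2.178
Sum = 6.86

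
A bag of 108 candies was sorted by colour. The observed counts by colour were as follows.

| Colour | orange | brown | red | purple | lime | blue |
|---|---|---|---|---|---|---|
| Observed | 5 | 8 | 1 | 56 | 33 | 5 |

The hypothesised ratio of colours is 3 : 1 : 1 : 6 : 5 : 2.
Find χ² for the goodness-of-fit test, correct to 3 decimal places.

29.717

Ratio total = 18. Expected counts: 108×3/18 = 18, 108×1/18 = 6, 108×1/18 = 6, 108×6/18 = 36, 108×5/18 = 30, 108×2/18 = 12.
cat         O        E   (O−E)²/E
orange      5       18     9.3889
brown       8        6     0.6667
red         1        6     4.1667
purple     56       36    11.1111
lime       33       30     0.3000
blue        5       12     4.0833
Sum = 29.717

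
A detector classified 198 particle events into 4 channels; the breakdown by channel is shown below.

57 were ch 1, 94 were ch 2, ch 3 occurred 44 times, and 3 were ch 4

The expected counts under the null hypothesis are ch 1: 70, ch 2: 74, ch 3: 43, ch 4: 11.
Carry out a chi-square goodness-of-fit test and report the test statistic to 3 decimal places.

ch 1: (57 − 70)²/70 = 169/70 = 2.4143
ch 2: (94 − 74)²/74 = 400/74 = 5.4054
ch 3: (44 − 43)²/43 = 1/43 = 0.0233
ch 4: (3 − 11)²/11 = 64/11 = 5.8182
Sum = 13.661

13.661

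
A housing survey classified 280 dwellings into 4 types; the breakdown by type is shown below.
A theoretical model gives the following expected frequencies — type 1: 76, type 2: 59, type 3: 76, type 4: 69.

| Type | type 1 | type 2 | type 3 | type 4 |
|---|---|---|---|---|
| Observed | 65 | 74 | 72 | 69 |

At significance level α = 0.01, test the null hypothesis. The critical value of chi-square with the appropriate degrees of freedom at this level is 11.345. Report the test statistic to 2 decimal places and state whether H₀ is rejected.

5.62; do not reject

type 1: (65 − 76)²/76 = 121/76 = 1.592
type 2: (74 − 59)²/59 = 225/59 = 3.814
type 3: (72 − 76)²/76 = 16/76 = 0.211
type 4: (69 − 69)²/69 = 0/69 = 0.000
Sum = 5.62
df = 3. Since 5.62 < 11.345, we do not reject H₀.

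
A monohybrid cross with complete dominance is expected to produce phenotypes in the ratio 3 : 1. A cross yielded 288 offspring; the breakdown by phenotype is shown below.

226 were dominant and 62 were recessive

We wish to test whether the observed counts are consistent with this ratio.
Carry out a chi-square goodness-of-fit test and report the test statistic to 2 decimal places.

1.85

Ratio total = 4. Expected counts: 288×3/4 = 216, 288×1/4 = 72.
cat            O        E   (O−E)²/E
dominant     226      216      0.463
recessive     62       72      1.389
Sum = 1.85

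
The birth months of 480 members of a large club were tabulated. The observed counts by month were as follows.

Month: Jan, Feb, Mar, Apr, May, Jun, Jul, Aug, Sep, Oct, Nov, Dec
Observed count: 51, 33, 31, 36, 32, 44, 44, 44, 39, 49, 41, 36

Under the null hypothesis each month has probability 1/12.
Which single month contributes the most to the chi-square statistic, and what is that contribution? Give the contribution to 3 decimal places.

Jan, 3.025

Expected count for each of the 12 categories: 480/12 = 40.
χ² = (51−40)²/40 + (33−40)²/40 + (31−40)²/40 + (36−40)²/40 + (32−40)²/40 + (44−40)²/40 + (44−40)²/40 + (44−40)²/40 + (39−40)²/40 + (49−40)²/40 + (41−40)²/40 + (36−40)²/40
   = 3.0250 + 1.2250 + 2.0250 + 0.4000 + 1.6000 + 0.4000 + 0.4000 + 0.4000 + 0.0250 + 2.0250 + 0.0250 + 0.4000
The largest term is for Jan: 3.025.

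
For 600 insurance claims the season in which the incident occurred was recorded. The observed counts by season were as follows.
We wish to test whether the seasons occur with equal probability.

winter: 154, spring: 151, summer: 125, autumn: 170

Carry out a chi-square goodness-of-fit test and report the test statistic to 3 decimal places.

6.947

Expected count for each of the 4 categories: 600/4 = 150.
χ² = (154−150)²/150 + (151−150)²/150 + (125−150)²/150 + (170−150)²/150
   = 0.1067 + 0.0067 + 4.1667 + 2.6667
Sum = 6.947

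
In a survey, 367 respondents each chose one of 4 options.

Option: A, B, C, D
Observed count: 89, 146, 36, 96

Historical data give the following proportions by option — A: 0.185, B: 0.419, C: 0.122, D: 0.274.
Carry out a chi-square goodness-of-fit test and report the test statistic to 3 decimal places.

Expected counts E_i = n·p_i: 367×0.185 = 67.895, 367×0.419 = 153.773, 367×0.122 = 44.774, 367×0.274 = 100.558.
cat         O        E   (O−E)²/E
A          89   67.895     6.5604
B         146  153.773     0.3929
C          36   44.774     1.7194
D          96  100.558     0.2066
Sum = 8.879

8.879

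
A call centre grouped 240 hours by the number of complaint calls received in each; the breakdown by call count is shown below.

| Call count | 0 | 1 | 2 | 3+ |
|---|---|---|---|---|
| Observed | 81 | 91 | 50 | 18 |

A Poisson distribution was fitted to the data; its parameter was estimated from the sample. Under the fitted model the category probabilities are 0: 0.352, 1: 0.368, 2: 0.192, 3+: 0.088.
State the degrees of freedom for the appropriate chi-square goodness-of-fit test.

There are k = 4 categories and 1 parameter estimated from the data, so df = 4 − 1 − 1 = 2.

2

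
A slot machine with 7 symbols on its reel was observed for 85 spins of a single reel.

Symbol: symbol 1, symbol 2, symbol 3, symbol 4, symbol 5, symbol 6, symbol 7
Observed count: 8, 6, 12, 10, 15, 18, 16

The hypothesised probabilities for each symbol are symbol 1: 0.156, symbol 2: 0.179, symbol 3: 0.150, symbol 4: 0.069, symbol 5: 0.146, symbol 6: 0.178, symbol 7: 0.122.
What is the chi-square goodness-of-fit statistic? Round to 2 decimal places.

Expected counts E_i = n·p_i: 85×0.156 = 13.26, 85×0.179 = 15.215, 85×0.150 = 12.75, 85×0.069 = 5.865, 85×0.146 = 12.41, 85×0.178 = 15.13, 85×0.122 = 10.37.
symbol 1: (8 − 13.26)²/13.26 = 27.6676/13.26 = 2.087
symbol 2: (6 − 15.215)²/15.215 = 84.916225/15.215 = 5.581
symbol 3: (12 − 12.75)²/12.75 = 0.5625/12.75 = 0.044
symbol 4: (10 − 5.865)²/5.865 = 17.098225/5.865 = 2.915
symbol 5: (15 − 12.41)²/12.41 = 6.7081/12.41 = 0.541
symbol 6: (18 − 15.13)²/15.13 = 8.2369/15.13 = 0.544
symbol 7: (16 − 10.37)²/10.37 = 31.6969/10.37 = 3.057
Sum = 14.77

14.77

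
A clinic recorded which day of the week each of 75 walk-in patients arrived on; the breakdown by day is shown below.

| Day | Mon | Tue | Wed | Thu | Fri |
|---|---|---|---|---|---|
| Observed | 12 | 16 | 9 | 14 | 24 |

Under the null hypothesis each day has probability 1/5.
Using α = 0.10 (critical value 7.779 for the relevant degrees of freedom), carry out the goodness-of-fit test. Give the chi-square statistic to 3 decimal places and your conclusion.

Under H₀ each category has probability 1/5, so each expected count is 75/5 = 15.
χ² = (12−15)²/15 + (16−15)²/15 + (9−15)²/15 + (14−15)²/15 + (24−15)²/15
   = 0.6000 + 0.0667 + 2.4000 + 0.0667 + 5.4000
Sum = 8.533
df = 4. Since 8.533 > 7.779, we reject H₀.

8.533; reject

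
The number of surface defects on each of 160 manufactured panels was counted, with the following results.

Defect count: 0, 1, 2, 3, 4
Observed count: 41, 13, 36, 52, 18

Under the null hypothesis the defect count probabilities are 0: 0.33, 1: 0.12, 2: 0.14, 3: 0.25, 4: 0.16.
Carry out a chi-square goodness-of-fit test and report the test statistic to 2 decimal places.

18.75

Expected counts E_i = n·p_i: 160×0.33 = 52.8, 160×0.12 = 19.2, 160×0.14 = 22.4, 160×0.25 = 40, 160×0.16 = 25.6.
cat         O        E   (O−E)²/E
0          41     52.8      2.637
1          13     19.2      2.002
2          36     22.4      8.257
3          52       40      3.600
4          18     25.6      2.256
Sum = 18.75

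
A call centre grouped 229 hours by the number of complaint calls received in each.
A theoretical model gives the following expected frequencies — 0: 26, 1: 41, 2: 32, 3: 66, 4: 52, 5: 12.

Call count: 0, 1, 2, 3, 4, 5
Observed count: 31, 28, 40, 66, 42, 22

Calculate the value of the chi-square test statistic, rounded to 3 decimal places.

cat         O        E   (O−E)²/E
0          31       26     0.9615
1          28       41     4.1220
2          40       32     2.0000
3          66       66     0.0000
4          42       52     1.9231
5          22       12     8.3333
Sum = 17.340

17.340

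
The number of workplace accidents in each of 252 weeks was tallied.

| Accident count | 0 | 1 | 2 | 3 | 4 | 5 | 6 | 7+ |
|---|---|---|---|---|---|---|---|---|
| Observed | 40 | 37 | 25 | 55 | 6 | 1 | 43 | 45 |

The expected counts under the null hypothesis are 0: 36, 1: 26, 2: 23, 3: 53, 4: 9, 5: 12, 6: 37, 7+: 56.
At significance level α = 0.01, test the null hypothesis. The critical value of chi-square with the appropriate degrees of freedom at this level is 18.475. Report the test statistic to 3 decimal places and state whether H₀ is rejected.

19.565; reject

cat         O        E   (O−E)²/E
0          40       36     0.4444
1          37       26     4.6538
2          25       23     0.1739
3          55       53     0.0755
4           6        9     1.0000
5           1       12    10.0833
6          43       37     0.9730
7+         45       56     2.1607
Sum = 19.565
df = 7. Since 19.565 > 18.475, we reject H₀.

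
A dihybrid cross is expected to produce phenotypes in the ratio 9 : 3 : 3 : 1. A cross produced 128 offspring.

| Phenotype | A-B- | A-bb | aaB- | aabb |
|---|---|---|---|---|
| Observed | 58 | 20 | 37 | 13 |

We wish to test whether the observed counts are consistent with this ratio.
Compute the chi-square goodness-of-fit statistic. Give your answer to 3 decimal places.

Ratio total = 16. Expected counts: 128×9/16 = 72, 128×3/16 = 24, 128×3/16 = 24, 128×1/16 = 8.
χ² = (58−72)²/72 + (20−24)²/24 + (37−24)²/24 + (13−8)²/8
   = 2.7222 + 0.6667 + 7.0417 + 3.1250
Sum = 13.556

13.556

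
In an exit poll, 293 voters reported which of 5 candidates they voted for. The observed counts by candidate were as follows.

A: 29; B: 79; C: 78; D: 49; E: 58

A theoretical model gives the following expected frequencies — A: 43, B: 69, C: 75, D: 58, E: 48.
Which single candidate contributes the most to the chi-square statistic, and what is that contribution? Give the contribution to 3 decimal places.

A, 4.558

χ² = (29−43)²/43 + (79−69)²/69 + (78−75)²/75 + (49−58)²/58 + (58−48)²/48
   = 4.5581 + 1.4493 + 0.1200 + 1.3966 + 2.0833
The largest term is for A: 4.558.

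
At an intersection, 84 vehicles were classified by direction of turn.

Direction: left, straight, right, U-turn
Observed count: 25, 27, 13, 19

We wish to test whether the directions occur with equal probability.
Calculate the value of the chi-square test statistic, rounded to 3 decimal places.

5.714

Under H₀ each category has probability 1/4, so each expected count is 84/4 = 21.
cat           O        E   (O−E)²/E
left         25       21     0.7619
straight     27       21     1.7143
right        13       21     3.0476
U-turn       19       21     0.1905
Sum = 5.714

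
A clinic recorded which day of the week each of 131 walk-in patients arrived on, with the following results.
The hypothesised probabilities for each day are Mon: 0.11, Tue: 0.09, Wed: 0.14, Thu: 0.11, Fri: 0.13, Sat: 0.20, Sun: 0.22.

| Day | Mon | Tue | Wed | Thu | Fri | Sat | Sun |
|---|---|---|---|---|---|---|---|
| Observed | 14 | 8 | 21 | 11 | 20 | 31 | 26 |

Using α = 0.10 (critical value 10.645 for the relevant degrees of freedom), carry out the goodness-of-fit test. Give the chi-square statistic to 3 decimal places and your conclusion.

4.096; do not reject

Expected counts E_i = n·p_i: 131×0.11 = 14.41, 131×0.09 = 11.79, 131×0.14 = 18.34, 131×0.11 = 14.41, 131×0.13 = 17.03, 131×0.20 = 26.2, 131×0.22 = 28.82.
cat         O        E   (O−E)²/E
Mon        14    14.41     0.0117
Tue         8    11.79     1.2183
Wed        21    18.34     0.3858
Thu        11    14.41     0.8069
Fri        20    17.03     0.5180
Sat        31     26.2     0.8794
Sun        26    28.82     0.2759
Sum = 4.096
df = 6. Since 4.096 < 10.645, we do not reject H₀.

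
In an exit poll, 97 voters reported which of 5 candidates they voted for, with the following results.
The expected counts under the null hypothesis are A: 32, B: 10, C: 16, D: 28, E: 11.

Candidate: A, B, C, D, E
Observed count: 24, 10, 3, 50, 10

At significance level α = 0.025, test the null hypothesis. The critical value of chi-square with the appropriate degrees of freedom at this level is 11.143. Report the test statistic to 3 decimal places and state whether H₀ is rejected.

χ² = (24−32)²/32 + (10−10)²/10 + (3−16)²/16 + (50−28)²/28 + (10−11)²/11
   = 2.0000 + 0.0000 + 10.5625 + 17.2857 + 0.0909
Sum = 29.939
df = 4. Since 29.939 > 11.143, we reject H₀.

29.939; reject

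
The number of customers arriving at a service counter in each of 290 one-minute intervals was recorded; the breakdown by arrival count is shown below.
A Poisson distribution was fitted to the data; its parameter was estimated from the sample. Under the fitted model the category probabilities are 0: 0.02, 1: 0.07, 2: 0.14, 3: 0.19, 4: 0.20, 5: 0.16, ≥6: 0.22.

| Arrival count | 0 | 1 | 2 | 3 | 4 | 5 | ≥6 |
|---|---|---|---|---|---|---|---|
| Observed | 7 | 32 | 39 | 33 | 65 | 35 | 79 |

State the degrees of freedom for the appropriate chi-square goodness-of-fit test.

5

There are k = 7 categories and 1 parameter estimated from the data, so df = 7 − 1 − 1 = 5.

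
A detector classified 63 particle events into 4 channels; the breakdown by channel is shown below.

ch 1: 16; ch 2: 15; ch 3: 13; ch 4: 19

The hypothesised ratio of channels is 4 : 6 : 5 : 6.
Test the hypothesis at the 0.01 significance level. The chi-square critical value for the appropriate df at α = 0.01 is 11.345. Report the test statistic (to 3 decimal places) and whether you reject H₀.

Ratio total = 21. Expected counts: 63×4/21 = 12, 63×6/21 = 18, 63×5/21 = 15, 63×6/21 = 18.
cat         O        E   (O−E)²/E
ch 1       16       12     1.3333
ch 2       15       18     0.5000
ch 3       13       15     0.2667
ch 4       19       18     0.0556
Sum = 2.156
df = 3. Since 2.156 < 11.345, we do not reject H₀.

2.156; do not reject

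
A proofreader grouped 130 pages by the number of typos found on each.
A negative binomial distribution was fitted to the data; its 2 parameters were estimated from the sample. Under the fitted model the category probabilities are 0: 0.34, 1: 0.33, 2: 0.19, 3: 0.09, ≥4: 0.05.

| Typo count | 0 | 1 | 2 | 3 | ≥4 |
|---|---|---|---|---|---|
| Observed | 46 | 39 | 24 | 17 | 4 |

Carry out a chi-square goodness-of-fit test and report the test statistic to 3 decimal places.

3.810

Expected counts E_i = n·p_i: 130×0.34 = 44.2, 130×0.33 = 42.9, 130×0.19 = 24.7, 130×0.09 = 11.7, 130×0.05 = 6.5.
0: (46 − 44.2)²/44.2 = 3.24/44.2 = 0.0733
1: (39 − 42.9)²/42.9 = 15.21/42.9 = 0.3545
2: (24 − 24.7)²/24.7 = 0.49/24.7 = 0.0198
3: (17 − 11.7)²/11.7 = 28.09/11.7 = 2.4009
≥4: (4 − 6.5)²/6.5 = 6.25/6.5 = 0.9615
Sum = 3.810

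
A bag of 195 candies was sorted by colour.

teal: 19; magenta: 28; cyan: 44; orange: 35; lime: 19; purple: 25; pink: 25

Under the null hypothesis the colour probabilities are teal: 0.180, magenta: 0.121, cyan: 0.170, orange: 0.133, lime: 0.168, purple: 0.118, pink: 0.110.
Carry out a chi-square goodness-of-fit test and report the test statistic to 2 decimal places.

Expected counts E_i = n·p_i: 195×0.180 = 35.1, 195×0.121 = 23.595, 195×0.170 = 33.15, 195×0.133 = 25.935, 195×0.168 = 32.76, 195×0.118 = 23.01, 195×0.110 = 21.45.
χ² = (19−35.1)²/35.1 + (28−23.595)²/23.595 + (44−33.15)²/33.15 + (35−25.935)²/25.935 + (19−32.76)²/32.76 + (25−23.01)²/23.01 + (25−21.45)²/21.45
   = 7.385 + 0.822 + 3.551 + 3.168 + 5.780 + 0.172 + 0.588
Sum = 21.47

21.47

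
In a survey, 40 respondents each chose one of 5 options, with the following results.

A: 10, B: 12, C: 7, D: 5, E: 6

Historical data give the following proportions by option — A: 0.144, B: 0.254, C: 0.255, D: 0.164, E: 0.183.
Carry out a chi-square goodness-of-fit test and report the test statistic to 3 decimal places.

5.067

Expected counts E_i = n·p_i: 40×0.144 = 5.76, 40×0.254 = 10.16, 40×0.255 = 10.2, 40×0.164 = 6.56, 40×0.183 = 7.32.
χ² = (10−5.76)²/5.76 + (12−10.16)²/10.16 + (7−10.2)²/10.2 + (5−6.56)²/6.56 + (6−7.32)²/7.32
   = 3.1211 + 0.3332 + 1.0039 + 0.3710 + 0.2380
Sum = 5.067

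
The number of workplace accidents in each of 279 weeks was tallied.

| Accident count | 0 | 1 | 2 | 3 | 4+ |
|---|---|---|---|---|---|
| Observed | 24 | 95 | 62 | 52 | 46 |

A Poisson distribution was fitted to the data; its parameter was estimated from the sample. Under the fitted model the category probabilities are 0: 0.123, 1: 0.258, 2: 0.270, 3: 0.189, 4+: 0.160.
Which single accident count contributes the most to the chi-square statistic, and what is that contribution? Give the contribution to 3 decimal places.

1, 7.361

Expected counts E_i = n·p_i: 279×0.123 = 34.317, 279×0.258 = 71.982, 279×0.270 = 75.33, 279×0.189 = 52.731, 279×0.160 = 44.64.
cat         O        E   (O−E)²/E
0          24   34.317     3.1017
1          95   71.982     7.3606
2          62    75.33     2.3588
3          52   52.731     0.0101
4+         46    44.64     0.0414
The largest term is for 1: 7.361.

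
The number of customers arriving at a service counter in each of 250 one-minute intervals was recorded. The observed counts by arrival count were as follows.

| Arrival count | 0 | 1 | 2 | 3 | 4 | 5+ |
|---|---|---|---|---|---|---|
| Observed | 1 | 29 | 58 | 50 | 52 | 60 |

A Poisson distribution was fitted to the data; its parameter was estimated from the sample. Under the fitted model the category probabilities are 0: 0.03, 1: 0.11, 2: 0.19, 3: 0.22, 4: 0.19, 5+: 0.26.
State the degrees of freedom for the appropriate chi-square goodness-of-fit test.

4

There are k = 6 categories and 1 parameter estimated from the data, so df = 6 − 1 − 1 = 4.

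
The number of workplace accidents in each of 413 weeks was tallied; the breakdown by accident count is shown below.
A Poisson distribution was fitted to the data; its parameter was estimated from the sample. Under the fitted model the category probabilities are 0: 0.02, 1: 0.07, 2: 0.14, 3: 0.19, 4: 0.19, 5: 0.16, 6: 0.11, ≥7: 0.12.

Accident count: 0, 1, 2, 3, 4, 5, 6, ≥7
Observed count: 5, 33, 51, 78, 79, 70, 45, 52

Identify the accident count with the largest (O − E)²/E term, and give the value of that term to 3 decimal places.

Expected counts E_i = n·p_i: 413×0.02 = 8.26, 413×0.07 = 28.91, 413×0.14 = 57.82, 413×0.19 = 78.47, 413×0.19 = 78.47, 413×0.16 = 66.08, 413×0.11 = 45.43, 413×0.12 = 49.56.
χ² = (5−8.26)²/8.26 + (33−28.91)²/28.91 + (51−57.82)²/57.82 + (78−78.47)²/78.47 + (79−78.47)²/78.47 + (70−66.08)²/66.08 + (45−45.43)²/45.43 + (52−49.56)²/49.56
   = 1.2866 + 0.5786 + 0.8044 + 0.0028 + 0.0036 + 0.2325 + 0.0041 + 0.1201
The largest term is for 0: 1.287.

0, 1.287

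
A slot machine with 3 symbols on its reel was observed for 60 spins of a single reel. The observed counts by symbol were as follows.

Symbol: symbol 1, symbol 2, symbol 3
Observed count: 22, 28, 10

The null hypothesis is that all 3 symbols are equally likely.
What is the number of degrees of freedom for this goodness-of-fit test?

There are k = 3 categories and no parameters were estimated from the data, so df = 3 − 1 = 2.

2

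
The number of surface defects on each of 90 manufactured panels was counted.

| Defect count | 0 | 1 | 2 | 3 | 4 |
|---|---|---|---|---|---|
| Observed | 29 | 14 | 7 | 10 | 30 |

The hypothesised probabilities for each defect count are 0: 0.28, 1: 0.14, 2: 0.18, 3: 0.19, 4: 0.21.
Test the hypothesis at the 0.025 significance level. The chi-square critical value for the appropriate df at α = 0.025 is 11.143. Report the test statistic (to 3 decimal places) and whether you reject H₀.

15.420; reject

Expected counts E_i = n·p_i: 90×0.28 = 25.2, 90×0.14 = 12.6, 90×0.18 = 16.2, 90×0.19 = 17.1, 90×0.21 = 18.9.
χ² = (29−25.2)²/25.2 + (14−12.6)²/12.6 + (7−16.2)²/16.2 + (10−17.1)²/17.1 + (30−18.9)²/18.9
   = 0.5730 + 0.1556 + 5.2247 + 2.9480 + 6.5190
Sum = 15.420
df = 4. Since 15.420 > 11.143, we reject H₀.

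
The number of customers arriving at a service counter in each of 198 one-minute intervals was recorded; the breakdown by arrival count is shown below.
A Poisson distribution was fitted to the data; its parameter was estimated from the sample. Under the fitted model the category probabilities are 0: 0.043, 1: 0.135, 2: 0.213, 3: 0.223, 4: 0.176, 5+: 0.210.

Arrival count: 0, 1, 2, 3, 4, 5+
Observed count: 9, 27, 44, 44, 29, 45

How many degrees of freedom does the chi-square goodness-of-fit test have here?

4

There are k = 6 categories and 1 parameter estimated from the data, so df = 6 − 1 − 1 = 4.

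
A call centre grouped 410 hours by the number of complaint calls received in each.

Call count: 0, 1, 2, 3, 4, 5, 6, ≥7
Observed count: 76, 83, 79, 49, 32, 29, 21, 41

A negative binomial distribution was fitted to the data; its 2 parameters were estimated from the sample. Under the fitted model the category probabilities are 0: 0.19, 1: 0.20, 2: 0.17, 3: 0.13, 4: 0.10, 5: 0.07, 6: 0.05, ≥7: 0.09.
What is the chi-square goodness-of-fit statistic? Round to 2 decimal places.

4.09

Expected counts E_i = n·p_i: 410×0.19 = 77.9, 410×0.20 = 82, 410×0.17 = 69.7, 410×0.13 = 53.3, 410×0.10 = 41, 410×0.07 = 28.7, 410×0.05 = 20.5, 410×0.09 = 36.9.
χ² = (76−77.9)²/77.9 + (83−82)²/82 + (79−69.7)²/69.7 + (49−53.3)²/53.3 + (32−41)²/41 + (29−28.7)²/28.7 + (21−20.5)²/20.5 + (41−36.9)²/36.9
   = 0.046 + 0.012 + 1.241 + 0.347 + 1.976 + 0.003 + 0.012 + 0.456
Sum = 4.09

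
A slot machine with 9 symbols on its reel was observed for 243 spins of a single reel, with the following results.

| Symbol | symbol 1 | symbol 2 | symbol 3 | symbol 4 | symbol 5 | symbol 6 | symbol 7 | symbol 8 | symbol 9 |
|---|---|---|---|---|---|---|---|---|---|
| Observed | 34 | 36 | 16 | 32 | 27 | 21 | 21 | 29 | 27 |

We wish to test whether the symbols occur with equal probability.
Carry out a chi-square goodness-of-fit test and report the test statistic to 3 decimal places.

Under H₀ each category has probability 1/9, so each expected count is 243/9 = 27.
χ² = (34−27)²/27 + (36−27)²/27 + (16−27)²/27 + (32−27)²/27 + (27−27)²/27 + (21−27)²/27 + (21−27)²/27 + (29−27)²/27 + (27−27)²/27
   = 1.8148 + 3.0000 + 4.4815 + 0.9259 + 0.0000 + 1.3333 + 1.3333 + 0.1481 + 0.0000
Sum = 13.037

13.037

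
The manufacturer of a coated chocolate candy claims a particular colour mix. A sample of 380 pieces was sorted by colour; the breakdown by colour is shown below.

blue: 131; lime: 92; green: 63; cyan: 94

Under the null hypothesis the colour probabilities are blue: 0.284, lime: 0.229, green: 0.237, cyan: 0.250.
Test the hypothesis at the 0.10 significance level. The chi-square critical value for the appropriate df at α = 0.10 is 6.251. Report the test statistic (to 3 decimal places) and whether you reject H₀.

Expected counts E_i = n·p_i: 380×0.284 = 107.92, 380×0.229 = 87.02, 380×0.237 = 90.06, 380×0.250 = 95.
χ² = (131−107.92)²/107.92 + (92−87.02)²/87.02 + (63−90.06)²/90.06 + (94−95)²/95
   = 4.9359 + 0.2850 + 8.1306 + 0.0105
Sum = 13.362
df = 3. Since 13.362 > 6.251, we reject H₀.

13.362; reject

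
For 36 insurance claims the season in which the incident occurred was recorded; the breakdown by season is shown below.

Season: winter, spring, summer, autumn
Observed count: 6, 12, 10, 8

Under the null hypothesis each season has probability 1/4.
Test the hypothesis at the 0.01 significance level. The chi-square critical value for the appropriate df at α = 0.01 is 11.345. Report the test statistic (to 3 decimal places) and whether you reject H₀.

Expected count for each of the 4 categories: 36/4 = 9.
winter: (6 − 9)²/9 = 9/9 = 1.0000
spring: (12 − 9)²/9 = 9/9 = 1.0000
summer: (10 − 9)²/9 = 1/9 = 0.1111
autumn: (8 − 9)²/9 = 1/9 = 0.1111
Sum = 2.222
df = 3. Since 2.222 < 11.345, we do not reject H₀.

2.222; do not reject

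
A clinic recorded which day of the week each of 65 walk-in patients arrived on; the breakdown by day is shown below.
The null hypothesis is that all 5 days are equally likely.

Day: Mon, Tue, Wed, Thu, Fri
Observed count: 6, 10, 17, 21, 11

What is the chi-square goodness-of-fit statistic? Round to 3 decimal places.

Expected count for each of the 5 categories: 65/5 = 13.
χ² = (6−13)²/13 + (10−13)²/13 + (17−13)²/13 + (21−13)²/13 + (11−13)²/13
   = 3.7692 + 0.6923 + 1.2308 + 4.9231 + 0.3077
Sum = 10.923

10.923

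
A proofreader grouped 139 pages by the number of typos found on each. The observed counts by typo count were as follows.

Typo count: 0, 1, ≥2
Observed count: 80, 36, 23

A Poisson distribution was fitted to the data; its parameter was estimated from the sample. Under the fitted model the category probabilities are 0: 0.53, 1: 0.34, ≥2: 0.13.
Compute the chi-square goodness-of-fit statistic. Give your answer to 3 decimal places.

Expected counts E_i = n·p_i: 139×0.53 = 73.67, 139×0.34 = 47.26, 139×0.13 = 18.07.
0: (80 − 73.67)²/73.67 = 40.0689/73.67 = 0.5439
1: (36 − 47.26)²/47.26 = 126.7876/47.26 = 2.6828
≥2: (23 − 18.07)²/18.07 = 24.3049/18.07 = 1.3450
Sum = 4.572

4.572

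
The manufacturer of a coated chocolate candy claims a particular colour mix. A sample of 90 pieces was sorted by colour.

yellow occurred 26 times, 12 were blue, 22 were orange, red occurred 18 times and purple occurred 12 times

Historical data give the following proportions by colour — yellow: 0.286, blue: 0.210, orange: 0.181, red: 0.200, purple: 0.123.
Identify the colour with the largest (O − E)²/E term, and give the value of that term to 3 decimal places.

Expected counts E_i = n·p_i: 90×0.286 = 25.74, 90×0.210 = 18.9, 90×0.181 = 16.29, 90×0.200 = 18, 90×0.123 = 11.07.
yellow: (26 − 25.74)²/25.74 = 0.0676/25.74 = 0.0026
blue: (12 − 18.9)²/18.9 = 47.61/18.9 = 2.5190
orange: (22 − 16.29)²/16.29 = 32.6041/16.29 = 2.0015
red: (18 − 18)²/18 = 0/18 = 0.0000
purple: (12 − 11.07)²/11.07 = 0.8649/11.07 = 0.0781
The largest term is for blue: 2.519.

blue, 2.519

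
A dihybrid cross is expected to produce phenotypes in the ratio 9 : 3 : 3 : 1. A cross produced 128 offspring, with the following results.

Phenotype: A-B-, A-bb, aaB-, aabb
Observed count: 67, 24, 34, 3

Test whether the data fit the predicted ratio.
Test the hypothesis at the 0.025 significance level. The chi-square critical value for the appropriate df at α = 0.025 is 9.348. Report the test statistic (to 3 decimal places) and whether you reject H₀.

7.639; do not reject

Ratio total = 16. Expected counts: 128×9/16 = 72, 128×3/16 = 24, 128×3/16 = 24, 128×1/16 = 8.
χ² = (67−72)²/72 + (24−24)²/24 + (34−24)²/24 + (3−8)²/8
   = 0.3472 + 0.0000 + 4.1667 + 3.1250
Sum = 7.639
df = 3. Since 7.639 < 9.348, we do not reject H₀.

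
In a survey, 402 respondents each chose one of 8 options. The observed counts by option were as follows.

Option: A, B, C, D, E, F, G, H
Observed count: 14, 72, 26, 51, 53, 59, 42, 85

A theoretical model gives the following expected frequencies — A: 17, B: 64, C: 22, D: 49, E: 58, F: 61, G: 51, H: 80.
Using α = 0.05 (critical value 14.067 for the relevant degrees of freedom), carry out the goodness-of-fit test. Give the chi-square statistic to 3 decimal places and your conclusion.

cat         O        E   (O−E)²/E
A          14       17     0.5294
B          72       64     1.0000
C          26       22     0.7273
D          51       49     0.0816
E          53       58     0.4310
F          59       61     0.0656
G          42       51     1.5882
H          85       80     0.3125
Sum = 4.736
df = 7. Since 4.736 < 14.067, we do not reject H₀.

4.736; do not reject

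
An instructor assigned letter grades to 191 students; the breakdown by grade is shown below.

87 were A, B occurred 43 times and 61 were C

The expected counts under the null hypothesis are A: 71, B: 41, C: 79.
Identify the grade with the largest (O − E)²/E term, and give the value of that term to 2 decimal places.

A: (87 − 71)²/71 = 256/71 = 3.606
B: (43 − 41)²/41 = 4/41 = 0.098
C: (61 − 79)²/79 = 324/79 = 4.101
The largest term is for C: 4.10.

C, 4.10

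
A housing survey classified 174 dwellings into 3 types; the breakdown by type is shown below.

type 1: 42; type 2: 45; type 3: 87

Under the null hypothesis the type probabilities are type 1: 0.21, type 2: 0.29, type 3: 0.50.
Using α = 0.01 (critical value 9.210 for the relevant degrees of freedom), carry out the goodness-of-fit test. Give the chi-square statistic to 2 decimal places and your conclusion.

Expected counts E_i = n·p_i: 174×0.21 = 36.54, 174×0.29 = 50.46, 174×0.50 = 87.
type 1: (42 − 36.54)²/36.54 = 29.8116/36.54 = 0.816
type 2: (45 − 50.46)²/50.46 = 29.8116/50.46 = 0.591
type 3: (87 − 87)²/87 = 0/87 = 0.000
Sum = 1.41
df = 2. Since 1.41 < 9.210, we do not reject H₀.

1.41; do not reject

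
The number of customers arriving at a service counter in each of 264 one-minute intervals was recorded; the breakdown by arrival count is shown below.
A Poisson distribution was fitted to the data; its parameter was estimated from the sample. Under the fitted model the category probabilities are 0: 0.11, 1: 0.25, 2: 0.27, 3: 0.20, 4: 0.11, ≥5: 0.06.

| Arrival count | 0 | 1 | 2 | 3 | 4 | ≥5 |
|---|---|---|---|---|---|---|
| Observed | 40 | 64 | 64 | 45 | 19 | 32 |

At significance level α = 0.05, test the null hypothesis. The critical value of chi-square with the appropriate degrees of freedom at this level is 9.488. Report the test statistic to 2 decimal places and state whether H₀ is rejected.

Expected counts E_i = n·p_i: 264×0.11 = 29.04, 264×0.25 = 66, 264×0.27 = 71.28, 264×0.20 = 52.8, 264×0.11 = 29.04, 264×0.06 = 15.84.
cat         O        E   (O−E)²/E
0          40    29.04      4.136
1          64       66      0.061
2          64    71.28      0.744
3          45     52.8      1.152
4          19    29.04      3.471
≥5         32    15.84     16.486
Sum = 26.05
df = 4. Since 26.05 > 9.488, we reject H₀.

26.05; reject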